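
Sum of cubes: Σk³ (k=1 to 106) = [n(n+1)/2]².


n(n+1)/2 = 106×107/2 = 5671
Σk³ = 5671² = 32160241

Σk³ = 32160241


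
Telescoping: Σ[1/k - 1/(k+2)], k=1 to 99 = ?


Telescoping with gap 2: two head and two tail terms survive.
= (1 + 1/2) - (1/100 + 1/101)
= 3/2 - 1/100 - 1/101 = 14949/10100

Sum = 14949/10100


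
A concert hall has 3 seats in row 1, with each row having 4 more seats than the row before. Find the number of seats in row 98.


aₙ = a₁ + (n-1)d
= 3 + (98-1)×4
= 3 + 388
= 391

a_98 = 391


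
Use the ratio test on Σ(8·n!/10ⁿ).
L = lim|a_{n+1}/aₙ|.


aₙ = 8·n!/10^n
a_{n+1}/aₙ = (n+1)!/10^(n+1) × 10^n/n!  (constant 8 cancels)
= (n+1)/10
L = lim(n→∞) (n+1)/10 = ∞
L > 1 → series DIVERGES

Diverges (ratio test: L = ∞ > 1)


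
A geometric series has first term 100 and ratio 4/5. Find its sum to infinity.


S∞ = a₁/(1-r) = 100/(1 - 4/5)
= 100/(1/5)
= 500

S∞ = 500


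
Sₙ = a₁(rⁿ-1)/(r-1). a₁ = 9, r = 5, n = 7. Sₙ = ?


Sₙ = 9×(5^7 - 1)/(5 - 1)
= 9×(78125 - 1)/4
= 9×78124/4
= 175779

S_7 = 175779


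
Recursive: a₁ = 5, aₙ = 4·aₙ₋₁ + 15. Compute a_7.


Computing step by step:
a_1 = 5
a_2 = 35
a_3 = 155
a_4 = 635
a_5 = 2555
a_6 = 10235
a_7 = 40955


a_7 = 40955


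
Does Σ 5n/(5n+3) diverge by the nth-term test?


lim(n→∞) 5n/(5n+3) = 5/5 = 1  (divide numerator and denominator by n)
lim aₙ = 1 ≠ 0 → series DIVERGES

Diverges (lim aₙ = 1 ≠ 0)


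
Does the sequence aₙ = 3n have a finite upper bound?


aₙ = 3n → as n→∞, aₙ→∞
No finite upper bound exists
The sequence is UNBOUNDED

Unbounded (aₙ → ∞ as n → ∞)


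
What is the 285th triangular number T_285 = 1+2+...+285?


n(n+1)/2 = 285×286/2 = 81510/2 = 40755

Σk = 40755


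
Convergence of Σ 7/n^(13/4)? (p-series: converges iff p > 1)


p-series test: Σ c/n^p converges if p > 1, diverges if p ≤ 1 (constant c > 0 doesn't affect convergence).
p = 13/4
13/4 > 1 → CONVERGES

Converges (p = 13/4 > 1)


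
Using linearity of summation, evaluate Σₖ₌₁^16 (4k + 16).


Σ(4k+16) = 4·Σk + 16·n
= 4·136 + 16·16
= 544 + 256 = 800

Σ = 800


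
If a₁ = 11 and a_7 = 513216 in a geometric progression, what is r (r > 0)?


r^(n-1) = aₙ/a₁
r^6 = 513216/11 = 46656
r = 46656^(1/6)
= ±6; taking r > 0 gives r = 6

r = 6


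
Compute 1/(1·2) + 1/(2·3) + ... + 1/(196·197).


1/(k(k+1)) = 1/k - 1/(k+1) (partial fractions)
Telescoping: Σ = 1 - 1/197 = 196/197

Sum = 196/197


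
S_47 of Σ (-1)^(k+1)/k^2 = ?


S = 1 - 1/4 + 1/9 - 1/16 + 1/25 - 1/36 + 1/49 - 1/64 ± ...
= 0.8227
(Full series converges to +π²/12 ≈ +0.8225)

S_47 = 0.8227


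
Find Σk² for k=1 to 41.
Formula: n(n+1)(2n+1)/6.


n = 41
n(n+1)(2n+1)/6 = 41×42×83/6
= 142926/6 = 23821

Σk² = 23821


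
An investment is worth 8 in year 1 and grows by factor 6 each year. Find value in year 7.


aₙ = a₁·r^(n-1)
= 8×6^6
= 8×46656
= 373248

a_7 = 373248


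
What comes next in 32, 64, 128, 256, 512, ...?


Pattern: powers of 2: 2ⁿ
Terms: 32, 64, 128, 256, 512
Next term = 1024

Next term = 1024


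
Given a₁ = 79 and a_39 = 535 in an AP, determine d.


d = (aₙ - a₁)/(n-1)
= (535 - 79)/(39-1)
= 456/38 = 12

d = 12


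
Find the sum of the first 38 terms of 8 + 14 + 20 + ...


aₙ = 8 + (38-1)×6 = 230
Sₙ = n(a₁+aₙ)/2 = 38×(8+230)/2
= 38×238/2 = 4522

S_38 = 4522


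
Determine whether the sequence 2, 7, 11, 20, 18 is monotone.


Differences: 5, 4, 9, -2
Difference at position 1 is +5 (> 0) but position 4 is -2 (< 0) — sequence both rises and falls
→ NOT monotonic

Not monotonic


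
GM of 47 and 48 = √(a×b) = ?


GM = √(47×48) = √2256 = 47.4974

GM = 47.4974


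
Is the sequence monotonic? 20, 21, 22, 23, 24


Differences: 1, 1, 1, 1
All differences > 0 → strictly INCREASING

Monotonically increasing


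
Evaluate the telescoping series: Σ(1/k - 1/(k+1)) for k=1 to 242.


Telescoping: adjacent terms cancel.
= 1/1 - 1/243
= 1 - 1/243 = 242/243

Sum = 242/243


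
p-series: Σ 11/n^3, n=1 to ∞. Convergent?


p-series test: Σ c/n^p converges if p > 1, diverges if p ≤ 1 (constant c > 0 doesn't affect convergence).
p = 3
3 > 1 → CONVERGES

Converges (p = 3 > 1)


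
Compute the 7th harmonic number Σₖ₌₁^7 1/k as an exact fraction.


H_7 = 1/1 + 1/2 + 1/3 + 1/4 + 1/5 + 1/6 + 1/7
= 363/140
≈ 2.5929

H_7 = 363/140 ≈ 2.5929


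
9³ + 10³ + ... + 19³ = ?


Σₖ₌9^19 k³ = [19·20/2]² − [8·9/2]²
= 36100 − 1296 = 34804

Σk³ = 34804


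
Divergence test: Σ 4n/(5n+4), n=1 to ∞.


lim(n→∞) 4n/(5n+4) = 4/5 = 4/5  (divide numerator and denominator by n)
lim aₙ = 4/5 ≠ 0 → series DIVERGES

Diverges (lim aₙ = 4/5 ≠ 0)


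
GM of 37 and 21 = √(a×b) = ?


GM = √(37×21) = √777 = 27.8747

GM = 27.8747


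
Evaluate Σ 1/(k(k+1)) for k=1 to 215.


1/(k(k+1)) = 1/k - 1/(k+1) (partial fractions)
Telescoping: Σ = 1 - 1/216 = 215/216

Sum = 215/216


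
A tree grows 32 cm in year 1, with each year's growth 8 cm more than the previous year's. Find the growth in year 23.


aₙ = a₁ + (n-1)d
= 32 + (23-1)×8
= 32 + 176
= 208

a_23 = 208


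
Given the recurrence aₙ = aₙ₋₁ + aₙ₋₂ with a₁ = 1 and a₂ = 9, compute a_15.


Computing iteratively: 1, 9, 10, 19, 29, 48, 77, 125, 202, 327, 529, 856, ...
a_15 = 3626

a_15 = 3626


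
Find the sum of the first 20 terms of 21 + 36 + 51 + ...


aₙ = 21 + (20-1)×15 = 306
Sₙ = n(a₁+aₙ)/2 = 20×(21+306)/2
= 20×327/2 = 3270

S_20 = 3270


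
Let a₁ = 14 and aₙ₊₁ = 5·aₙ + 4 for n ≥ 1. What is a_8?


Computing step by step:
a_1 = 14
a_2 = 74
a_3 = 374
a_4 = 1874
a_5 = 9374
a_6 = 46874
a_7 = 234374
a_8 = 1171874


a_8 = 1171874


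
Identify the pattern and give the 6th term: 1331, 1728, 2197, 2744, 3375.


Pattern: perfect cubes: n³
Terms: 1331, 1728, 2197, 2744, 3375
Next term = 4096

Next term = 4096


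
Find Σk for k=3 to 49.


Σₖ₌3^49 k = Σₖ₌₁^49 k − Σₖ₌₁^2 k
= 49·50/2 − 2·3/2
= 1225 − 3 = 1222

Σk = 1222


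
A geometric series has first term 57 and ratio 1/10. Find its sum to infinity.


S∞ = a₁/(1-r) = 57/(1 - 1/10)
= 57/(9/10)
= 190/3

S∞ = 190/3


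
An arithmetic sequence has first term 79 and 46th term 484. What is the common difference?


d = (aₙ - a₁)/(n-1)
= (484 - 79)/(46-1)
= 405/45 = 9

d = 9


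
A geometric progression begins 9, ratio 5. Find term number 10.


aₙ = a₁·r^(n-1)
= 9×5^9
= 9×1953125
= 17578125

a_10 = 17578125


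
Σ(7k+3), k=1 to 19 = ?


Σ(7k+3) = 7·Σk + 3·n
= 7·190 + 3·19
= 1330 + 57 = 1387

Σ = 1387


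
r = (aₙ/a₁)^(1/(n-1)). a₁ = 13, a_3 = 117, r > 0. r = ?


r^(n-1) = aₙ/a₁
r^2 = 117/13 = 9
r = 9^(1/2)
= ±3; taking r > 0 gives r = 3

r = 3


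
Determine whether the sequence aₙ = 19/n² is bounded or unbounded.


a₁ = 19, a₂ = 19/4, a₃ = 19/9, ...
0 < aₙ ≤ 19 for all n ≥ 1
The sequence IS bounded

Bounded (0 < aₙ ≤ 19)


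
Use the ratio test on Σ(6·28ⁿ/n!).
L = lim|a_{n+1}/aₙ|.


aₙ = 6·28^n/n!
a_{n+1}/aₙ = 28^(n+1)/(n+1)! × n!/28^n  (constant 6 cancels)
= 28/(n+1)
L = lim(n→∞) 28/(n+1) = 0
L < 1 → series CONVERGES

Converges (ratio test: L = 0 < 1)


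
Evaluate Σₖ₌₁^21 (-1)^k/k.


S = -1 + 1/2 - 1/3 + 1/4 - 1/5 + 1/6 - 1/7 + 1/8 ± ...
= -0.7164
(Full series converges to -ln(2) ≈ -0.6931)

S_21 = -0.7164


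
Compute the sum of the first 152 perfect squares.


n = 152
n(n+1)(2n+1)/6 = 152×153×305/6
= 7093080/6 = 1182180

Σk² = 1182180


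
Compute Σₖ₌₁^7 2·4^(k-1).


Sₙ = 2×(4^7 - 1)/(4 - 1)
= 2×(16384 - 1)/3
= 2×16383/3
= 10922

S_7 = 10922


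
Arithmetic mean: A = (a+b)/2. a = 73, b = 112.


AM = (73 + 112)/2 = 185/2 = 92.5

AM = 92.5


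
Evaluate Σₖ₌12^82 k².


Σₖ₌12^82 k² = Σₖ₌₁^82 k² − Σₖ₌₁^11 k²
= 82·83·165/6 − 11·12·23/6
= 187165 − 506 = 186659

Σk² = 186659


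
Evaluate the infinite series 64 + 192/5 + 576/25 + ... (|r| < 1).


S∞ = a₁/(1-r) = 64/(1 - 3/5)
= 64/(2/5)
= 160

S∞ = 160


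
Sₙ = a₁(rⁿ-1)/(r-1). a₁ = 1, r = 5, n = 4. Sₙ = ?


Sₙ = 1×(5^4 - 1)/(5 - 1)
= 1×(625 - 1)/4
= 1×624/4
= 156

S_4 = 156


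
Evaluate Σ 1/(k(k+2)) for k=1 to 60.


1/(k(k+2)) = (1/2)·(1/k - 1/(k+2)) (partial fractions)
Telescoping: Σ = (1/2)·(1 + 1/2 - 1/61 - 1/62) = 2775/3782

Sum = 2775/3782


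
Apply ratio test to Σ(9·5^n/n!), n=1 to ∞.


aₙ = 9·5^n/n!
a_{n+1}/aₙ = 5^(n+1)/(n+1)! × n!/5^n  (constant 9 cancels)
= 5/(n+1)
L = lim(n→∞) 5/(n+1) = 0
L < 1 → series CONVERGES

Converges (ratio test: L = 0 < 1)


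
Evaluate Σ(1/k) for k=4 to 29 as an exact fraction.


Σₖ₌4^29 1/k = 1/4 + 1/5 + 1/6 + ... + 1/29
= 4957048979587/2329089562800
≈ 2.1283

Sum = 4957048979587/2329089562800 ≈ 2.1283


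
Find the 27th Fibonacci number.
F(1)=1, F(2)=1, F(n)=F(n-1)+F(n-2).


Fibonacci sequence: 1, 1, 2, 3, 5, 8, 13, 21, 34, 55, 89, ...
F(27) = 196418

F(27) = 196418


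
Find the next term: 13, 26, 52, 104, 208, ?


Pattern: geometric (r=2)
Terms: 13, 26, 52, 104, 208
Next term = 416

Next term = 416


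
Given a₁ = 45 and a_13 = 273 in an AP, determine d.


d = (aₙ - a₁)/(n-1)
= (273 - 45)/(13-1)
= 228/12 = 19

d = 19


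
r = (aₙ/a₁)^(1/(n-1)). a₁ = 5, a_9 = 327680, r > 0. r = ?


r^(n-1) = aₙ/a₁
r^8 = 327680/5 = 65536
r = 65536^(1/8)
= ±4; taking r > 0 gives r = 4

r = 4


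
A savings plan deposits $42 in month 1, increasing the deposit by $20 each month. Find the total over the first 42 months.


aₙ = 42 + (42-1)×20 = 862
Sₙ = n(a₁+aₙ)/2 = 42×(42+862)/2
= 42×904/2 = 18984

S_42 = 18984


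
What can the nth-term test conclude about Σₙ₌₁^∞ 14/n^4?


lim(n→∞) 14/n^4 = 0
lim aₙ = 0 → nth-term test is INCONCLUSIVE
(Need other tests; this is actually a convergent p-series with p=4 > 1)

Inconclusive (lim aₙ = 0; need another test)


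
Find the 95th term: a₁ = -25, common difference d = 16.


aₙ = a₁ + (n-1)d
= -25 + (95-1)×16
= -25 + 1504
= 1479

a_95 = 1479


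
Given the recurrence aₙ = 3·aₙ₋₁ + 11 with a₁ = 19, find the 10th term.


Computing step by step:
a_1 = 19
a_2 = 68
a_3 = 215
a_4 = 656
a_5 = 1979
a_6 = 5948
a_7 = 17855
a_8 = 53576
a_9 = 160739
a_10 = 482228


a_10 = 482228


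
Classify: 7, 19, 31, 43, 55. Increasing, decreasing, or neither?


Differences: 12, 12, 12, 12
All differences > 0 → strictly INCREASING

Monotonically increasing


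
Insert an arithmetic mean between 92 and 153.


AM = (92 + 153)/2 = 245/2 = 122.5

AM = 122.5


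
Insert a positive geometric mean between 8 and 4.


GM = √(8×4) = √32 = 5.6569

GM = 5.6569


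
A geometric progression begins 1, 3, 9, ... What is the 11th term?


aₙ = a₁·r^(n-1)
= 1×3^10
= 1×59049
= 59049

a_11 = 59049


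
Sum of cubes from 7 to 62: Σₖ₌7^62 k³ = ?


Σₖ₌7^62 k³ = [62·63/2]² − [6·7/2]²
= 3814209 − 441 = 3813768

Σk³ = 3813768


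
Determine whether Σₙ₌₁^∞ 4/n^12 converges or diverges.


p-series test: Σ c/n^p converges if p > 1, diverges if p ≤ 1 (constant c > 0 doesn't affect convergence).
p = 12
12 > 1 → CONVERGES

Converges (p = 12 > 1)


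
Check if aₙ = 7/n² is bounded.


a₁ = 7, a₂ = 7/4, a₃ = 7/9, ...
0 < aₙ ≤ 7 for all n ≥ 1
The sequence IS bounded

Bounded (0 < aₙ ≤ 7)


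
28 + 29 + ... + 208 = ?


Σₖ₌28^208 k = Σₖ₌₁^208 k − Σₖ₌₁^27 k
= 208·209/2 − 27·28/2
= 21736 − 378 = 21358

Σk = 21358


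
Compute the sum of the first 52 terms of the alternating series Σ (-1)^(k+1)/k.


S = 1 - 1/2 + 1/3 - 1/4 + 1/5 - 1/6 + 1/7 - 1/8 ± ...
= 0.6836
(Full series converges to +ln(2) ≈ +0.6931)

S_52 = 0.6836


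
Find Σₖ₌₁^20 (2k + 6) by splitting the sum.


Σ(2k+6) = 2·Σk + 6·n
= 2·210 + 6·20
= 420 + 120 = 540

Σ = 540


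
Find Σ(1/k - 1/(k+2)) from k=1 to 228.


Telescoping with gap 2: two head and two tail terms survive.
= (1 + 1/2) - (1/229 + 1/230)
= 3/2 - 1/229 - 1/230 = 39273/26335

Sum = 39273/26335


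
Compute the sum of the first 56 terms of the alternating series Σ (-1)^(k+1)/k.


S = 1 - 1/2 + 1/3 - 1/4 + 1/5 - 1/6 + 1/7 - 1/8 ± ...
= 0.6843
(Full series converges to +ln(2) ≈ +0.6931)

S_56 = 0.6843


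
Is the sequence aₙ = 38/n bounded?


a₁ = 38, a₂ = 38/2, a₃ = 38/3, ...
0 < aₙ ≤ 38 for all n ≥ 1
Lower bound: 0, Upper bound: 38
The sequence IS bounded

Bounded (0 < aₙ ≤ 38)


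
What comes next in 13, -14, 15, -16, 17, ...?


Pattern: alternating sign, magnitude arithmetic (d=1)
Terms: 13, -14, 15, -16, 17
Next term = -18

Next term = -18


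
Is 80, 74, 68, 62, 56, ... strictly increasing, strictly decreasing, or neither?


Differences: -6, -6, -6, -6
All differences < 0 → strictly DECREASING

Monotonically decreasing


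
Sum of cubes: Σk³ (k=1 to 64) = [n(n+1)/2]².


n(n+1)/2 = 64×65/2 = 2080
Σk³ = 2080² = 4326400

Σk³ = 4326400


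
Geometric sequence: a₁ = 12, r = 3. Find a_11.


aₙ = a₁·r^(n-1)
= 12×3^10
= 12×59049
= 708588

a_11 = 708588


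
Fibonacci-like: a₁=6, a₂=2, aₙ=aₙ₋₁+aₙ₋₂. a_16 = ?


Computing iteratively: 6, 2, 8, 10, 18, 28, 46, 74, 120, 194, 314, 508, ...
a_16 = 3482

a_16 = 3482


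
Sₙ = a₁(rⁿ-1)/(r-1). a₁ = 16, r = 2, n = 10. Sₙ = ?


Sₙ = 16×(2^10 - 1)/(2 - 1)
= 16×(1024 - 1)/1
= 16×1023/1
= 16368

S_10 = 16368


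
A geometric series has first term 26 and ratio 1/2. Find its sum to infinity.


S∞ = a₁/(1-r) = 26/(1 - 1/2)
= 26/(1/2)
= 52

S∞ = 52


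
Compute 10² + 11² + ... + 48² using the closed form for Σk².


Σₖ₌10^48 k² = Σₖ₌₁^48 k² − Σₖ₌₁^9 k²
= 48·49·97/6 − 9·10·19/6
= 38024 − 285 = 37739

Σk² = 37739


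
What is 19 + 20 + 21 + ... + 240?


Σₖ₌19^240 k = Σₖ₌₁^240 k − Σₖ₌₁^18 k
= 240·241/2 − 18·19/2
= 28920 − 171 = 28749

Σk = 28749


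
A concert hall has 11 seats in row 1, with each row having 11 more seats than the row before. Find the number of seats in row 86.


aₙ = a₁ + (n-1)d
= 11 + (86-1)×11
= 11 + 935
= 946

a_86 = 946


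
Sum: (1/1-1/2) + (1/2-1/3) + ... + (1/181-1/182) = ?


Telescoping: adjacent terms cancel.
= 1/1 - 1/182
= 1 - 1/182 = 181/182

Sum = 181/182


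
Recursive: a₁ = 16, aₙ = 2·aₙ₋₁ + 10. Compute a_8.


Computing step by step:
a_1 = 16
a_2 = 42
a_3 = 94
a_4 = 198
a_5 = 406
a_6 = 822
a_7 = 1654
a_8 = 3318


a_8 = 3318


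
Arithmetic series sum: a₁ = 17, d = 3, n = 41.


aₙ = 17 + (41-1)×3 = 137
Sₙ = n(a₁+aₙ)/2 = 41×(17+137)/2
= 41×154/2 = 3157

S_41 = 3157


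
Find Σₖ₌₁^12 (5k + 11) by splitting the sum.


Σ(5k+11) = 5·Σk + 11·n
= 5·78 + 11·12
= 390 + 132 = 522

Σ = 522


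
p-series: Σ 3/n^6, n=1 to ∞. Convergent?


p-series test: Σ c/n^p converges if p > 1, diverges if p ≤ 1 (constant c > 0 doesn't affect convergence).
p = 6
6 > 1 → CONVERGES

Converges (p = 6 > 1)


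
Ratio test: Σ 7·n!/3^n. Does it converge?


aₙ = 7·n!/3^n
a_{n+1}/aₙ = (n+1)!/3^(n+1) × 3^n/n!  (constant 7 cancels)
= (n+1)/3
L = lim(n→∞) (n+1)/3 = ∞
L > 1 → series DIVERGES

Diverges (ratio test: L = ∞ > 1)


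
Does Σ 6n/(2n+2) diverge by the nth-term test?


lim(n→∞) 6n/(2n+2) = 6/2 = 3  (divide numerator and denominator by n)
lim aₙ = 3 ≠ 0 → series DIVERGES

Diverges (lim aₙ = 3 ≠ 0)


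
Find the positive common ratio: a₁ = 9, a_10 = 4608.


r^(n-1) = aₙ/a₁
r^9 = 4608/9 = 512
r = 512^(1/9)
= 2

r = 2


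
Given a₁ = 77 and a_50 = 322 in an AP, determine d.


d = (aₙ - a₁)/(n-1)
= (322 - 77)/(50-1)
= 245/49 = 5

d = 5


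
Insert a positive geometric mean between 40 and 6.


GM = √(40×6) = √240 = 15.4919

GM = 15.4919


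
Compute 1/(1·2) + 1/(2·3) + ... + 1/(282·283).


1/(k(k+1)) = 1/k - 1/(k+1) (partial fractions)
Telescoping: Σ = 1 - 1/283 = 282/283

Sum = 282/283


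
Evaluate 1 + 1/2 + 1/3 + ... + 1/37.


H_37 = 1/1 + 1/2 + 1/3 + ... + 1/37
= 2040798836801833/485721041551200
≈ 4.2016

H_37 = 2040798836801833/485721041551200 ≈ 4.2016


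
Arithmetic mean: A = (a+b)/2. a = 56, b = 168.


AM = (56 + 168)/2 = 224/2 = 112

AM = 112


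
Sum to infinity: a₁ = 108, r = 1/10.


S∞ = a₁/(1-r) = 108/(1 - 1/10)
= 108/(9/10)
= 120

S∞ = 120


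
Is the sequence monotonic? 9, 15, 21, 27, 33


Differences: 6, 6, 6, 6
All differences > 0 → strictly INCREASING

Monotonically increasing


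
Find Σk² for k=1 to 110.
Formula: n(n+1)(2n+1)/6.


n = 110
n(n+1)(2n+1)/6 = 110×111×221/6
= 2698410/6 = 449735

Σk² = 449735


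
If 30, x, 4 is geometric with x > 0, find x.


GM = √(30×4) = √120 = 10.9545

GM = 10.9545


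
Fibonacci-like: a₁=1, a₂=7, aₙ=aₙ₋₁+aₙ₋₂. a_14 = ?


Computing iteratively: 1, 7, 8, 15, 23, 38, 61, 99, 160, 259, 419, 678, ...
a_14 = 1775

a_14 = 1775


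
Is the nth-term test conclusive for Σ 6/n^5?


lim(n→∞) 6/n^5 = 0
lim aₙ = 0 → nth-term test is INCONCLUSIVE
(Need other tests; this is actually a convergent p-series with p=5 > 1)

Inconclusive (lim aₙ = 0; need another test)


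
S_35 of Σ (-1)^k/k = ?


S = -1 + 1/2 - 1/3 + 1/4 - 1/5 + 1/6 - 1/7 + 1/8 ± ...
= -0.7072
(Full series converges to -ln(2) ≈ -0.6931)

S_35 = -0.7072


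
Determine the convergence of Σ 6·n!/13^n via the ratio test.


aₙ = 6·n!/13^n
a_{n+1}/aₙ = (n+1)!/13^(n+1) × 13^n/n!  (constant 6 cancels)
= (n+1)/13
L = lim(n→∞) (n+1)/13 = ∞
L > 1 → series DIVERGES

Diverges (ratio test: L = ∞ > 1)


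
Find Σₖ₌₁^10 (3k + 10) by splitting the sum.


Σ(3k+10) = 3·Σk + 10·n
= 3·55 + 10·10
= 165 + 100 = 265

Σ = 265


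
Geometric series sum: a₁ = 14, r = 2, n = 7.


Sₙ = 14×(2^7 - 1)/(2 - 1)
= 14×(128 - 1)/1
= 14×127/1
= 1778

S_7 = 1778


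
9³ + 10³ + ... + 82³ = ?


Σₖ₌9^82 k³ = [82·83/2]² − [8·9/2]²
= 11580409 − 1296 = 11579113

Σk³ = 11579113


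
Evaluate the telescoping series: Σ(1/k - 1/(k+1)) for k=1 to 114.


Telescoping: adjacent terms cancel.
= 1/1 - 1/115
= 1 - 1/115 = 114/115

Sum = 114/115


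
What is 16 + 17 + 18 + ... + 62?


Σₖ₌16^62 k = Σₖ₌₁^62 k − Σₖ₌₁^15 k
= 62·63/2 − 15·16/2
= 1953 − 120 = 1833

Σk = 1833


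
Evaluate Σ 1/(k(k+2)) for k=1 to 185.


1/(k(k+2)) = (1/2)·(1/k - 1/(k+2)) (partial fractions)
Telescoping: Σ = (1/2)·(1 + 1/2 - 1/186 - 1/187) = 12950/17391

Sum = 12950/17391


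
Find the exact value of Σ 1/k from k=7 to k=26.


Σₖ₌7^26 1/k = 1/7 + 1/8 + 1/9 + ... + 1/26
= 12532641007/8923714800
≈ 1.4044

Sum = 12532641007/8923714800 ≈ 1.4044


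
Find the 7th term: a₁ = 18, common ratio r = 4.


aₙ = a₁·r^(n-1)
= 18×4^6
= 18×4096
= 73728

a_7 = 73728


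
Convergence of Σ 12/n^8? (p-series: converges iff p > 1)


p-series test: Σ c/n^p converges if p > 1, diverges if p ≤ 1 (constant c > 0 doesn't affect convergence).
p = 8
8 > 1 → CONVERGES

Converges (p = 8 > 1)


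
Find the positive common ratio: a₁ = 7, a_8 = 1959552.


r^(n-1) = aₙ/a₁
r^7 = 1959552/7 = 279936
r = 279936^(1/7)
= 6

r = 6


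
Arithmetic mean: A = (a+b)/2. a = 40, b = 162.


AM = (40 + 162)/2 = 202/2 = 101

AM = 101


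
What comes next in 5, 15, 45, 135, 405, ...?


Pattern: geometric (r=3)
Terms: 5, 15, 45, 135, 405
Next term = 1215

Next term = 1215


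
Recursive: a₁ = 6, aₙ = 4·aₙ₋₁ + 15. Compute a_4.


Computing step by step:
a_1 = 6
a_2 = 39
a_3 = 171
a_4 = 699


a_4 = 699


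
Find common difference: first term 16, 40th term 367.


d = (aₙ - a₁)/(n-1)
= (367 - 16)/(40-1)
= 351/39 = 9

d = 9


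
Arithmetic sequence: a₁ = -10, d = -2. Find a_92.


aₙ = a₁ + (n-1)d
= -10 + (92-1)×-2
= -10 - 182
= -192

a_92 = -192


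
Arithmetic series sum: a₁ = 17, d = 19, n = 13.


aₙ = 17 + (13-1)×19 = 245
Sₙ = n(a₁+aₙ)/2 = 13×(17+245)/2
= 13×262/2 = 1703

S_13 = 1703


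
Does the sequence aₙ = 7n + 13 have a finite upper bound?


aₙ = 7n + 13 → as n→∞, aₙ→∞
No finite upper bound exists
The sequence is UNBOUNDED

Unbounded (aₙ → ∞ as n → ∞)


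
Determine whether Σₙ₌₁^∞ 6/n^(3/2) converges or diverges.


p-series test: Σ c/n^p converges if p > 1, diverges if p ≤ 1 (constant c > 0 doesn't affect convergence).
p = 3/2
3/2 > 1 → CONVERGES

Converges (p = 3/2 > 1)


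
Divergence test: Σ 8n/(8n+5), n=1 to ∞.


lim(n→∞) 8n/(8n+5) = 8/8 = 1  (divide numerator and denominator by n)
lim aₙ = 1 ≠ 0 → series DIVERGES

Diverges (lim aₙ = 1 ≠ 0)


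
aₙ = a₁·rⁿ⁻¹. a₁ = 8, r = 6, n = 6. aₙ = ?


aₙ = a₁·r^(n-1)
= 8×6^5
= 8×7776
= 62208

a_6 = 62208


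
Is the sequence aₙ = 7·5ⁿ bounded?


aₙ = 7·5ⁿ → as n→∞, aₙ→∞ (since base 5 > 1)
No finite upper bound exists
The sequence is UNBOUNDED

Unbounded (aₙ → ∞ as n → ∞)


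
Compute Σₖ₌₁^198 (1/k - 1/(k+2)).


Telescoping with gap 2: two head and two tail terms survive.
= (1 + 1/2) - (1/199 + 1/200)
= 3/2 - 1/199 - 1/200 = 59301/39800

Sum = 59301/39800


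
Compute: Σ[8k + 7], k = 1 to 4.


Σ(8k+7) = 8·Σk + 7·n
= 8·10 + 7·4
= 80 + 28 = 108

Σ = 108


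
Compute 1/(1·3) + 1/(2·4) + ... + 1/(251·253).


1/(k(k+2)) = (1/2)·(1/k - 1/(k+2)) (partial fractions)
Telescoping: Σ = (1/2)·(1 + 1/2 - 1/252 - 1/253) = 95129/127512

Sum = 95129/127512


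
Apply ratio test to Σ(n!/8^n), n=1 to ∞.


aₙ = n!/8^n
a_{n+1}/aₙ = (n+1)!/8^(n+1) × 8^n/n!
= (n+1)/8
L = lim(n→∞) (n+1)/8 = ∞
L > 1 → series DIVERGES

Diverges (ratio test: L = ∞ > 1)


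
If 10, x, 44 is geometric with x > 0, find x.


GM = √(10×44) = √440 = 20.9762

GM = 20.9762


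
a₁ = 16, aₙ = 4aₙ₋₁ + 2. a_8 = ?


Computing step by step:
a_1 = 16
a_2 = 66
a_3 = 266
a_4 = 1066
a_5 = 4266
a_6 = 17066
a_7 = 68266
a_8 = 273066


a_8 = 273066


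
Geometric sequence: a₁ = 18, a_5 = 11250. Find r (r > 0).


r^(n-1) = aₙ/a₁
r^4 = 11250/18 = 625
r = 625^(1/4)
= ±5; taking r > 0 gives r = 5

r = 5


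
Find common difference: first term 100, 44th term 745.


d = (aₙ - a₁)/(n-1)
= (745 - 100)/(44-1)
= 645/43 = 15

d = 15


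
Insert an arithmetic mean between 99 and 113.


AM = (99 + 113)/2 = 212/2 = 106

AM = 106


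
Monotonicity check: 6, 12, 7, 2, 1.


Differences: 6, -5, -5, -1
Difference at position 1 is +6 (> 0) but position 2 is -5 (< 0) — sequence both rises and falls
→ NOT monotonic

Not monotonic


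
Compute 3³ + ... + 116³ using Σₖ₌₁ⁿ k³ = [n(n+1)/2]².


Σₖ₌3^116 k³ = [116·117/2]² − [2·3/2]²
= 46049796 − 9 = 46049787

Σk³ = 46049787


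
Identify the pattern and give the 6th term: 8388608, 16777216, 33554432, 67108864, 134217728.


Pattern: powers of 2: 2ⁿ
Terms: 8388608, 16777216, 33554432, 67108864, 134217728
Next term = 268435456

Next term = 268435456


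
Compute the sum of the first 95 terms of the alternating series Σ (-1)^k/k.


S = -1 + 1/2 - 1/3 + 1/4 - 1/5 + 1/6 - 1/7 + 1/8 ± ...
= -0.6984
(Full series converges to -ln(2) ≈ -0.6931)

S_95 = -0.6984


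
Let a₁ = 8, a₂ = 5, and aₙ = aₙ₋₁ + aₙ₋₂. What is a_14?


Computing iteratively: 8, 5, 13, 18, 31, 49, 80, 129, 209, 338, 547, 885, ...
a_14 = 2317

a_14 = 2317


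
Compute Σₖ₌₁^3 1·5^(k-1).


Sₙ = 1×(5^3 - 1)/(5 - 1)
= 1×(125 - 1)/4
= 1×124/4
= 31

S_3 = 31


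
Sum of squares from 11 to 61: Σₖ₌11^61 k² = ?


Σₖ₌11^61 k² = Σₖ₌₁^61 k² − Σₖ₌₁^10 k²
= 61·62·123/6 − 10·11·21/6
= 77531 − 385 = 77146

Σk² = 77146


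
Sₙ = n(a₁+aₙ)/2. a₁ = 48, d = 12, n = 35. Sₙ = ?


aₙ = 48 + (35-1)×12 = 456
Sₙ = n(a₁+aₙ)/2 = 35×(48+456)/2
= 35×504/2 = 8820

S_35 = 8820


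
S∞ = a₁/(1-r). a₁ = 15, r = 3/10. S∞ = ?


S∞ = a₁/(1-r) = 15/(1 - 3/10)
= 15/(7/10)
= 150/7

S∞ = 150/7


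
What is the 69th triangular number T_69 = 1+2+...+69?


n(n+1)/2 = 69×70/2 = 4830/2 = 2415

Σk = 2415


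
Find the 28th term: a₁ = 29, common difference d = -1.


aₙ = a₁ + (n-1)d
= 29 + (28-1)×-1
= 29 - 27
= 2

a_28 = 2


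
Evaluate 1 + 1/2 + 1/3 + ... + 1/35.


H_35 = 1/1 + 1/2 + 1/3 + ... + 1/35
= 54437269998109/13127595717600
≈ 4.1468

H_35 = 54437269998109/13127595717600 ≈ 4.1468


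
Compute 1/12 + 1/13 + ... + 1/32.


Σₖ₌12^32 1/k = 1/12 + 1/13 + 1/14 + ... + 1/32
= 149980107719459/144403552893600
≈ 1.0386

Sum = 149980107719459/144403552893600 ≈ 1.0386


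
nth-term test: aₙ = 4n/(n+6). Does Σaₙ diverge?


lim(n→∞) 4n/(n+6) = 4/1 = 4  (divide numerator and denominator by n)
lim aₙ = 4 ≠ 0 → series DIVERGES

Diverges (lim aₙ = 4 ≠ 0)


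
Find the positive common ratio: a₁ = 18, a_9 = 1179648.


r^(n-1) = aₙ/a₁
r^8 = 1179648/18 = 65536
r = 65536^(1/8)
= ±4; taking r > 0 gives r = 4

r = 4


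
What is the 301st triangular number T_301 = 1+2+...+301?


n(n+1)/2 = 301×302/2 = 90902/2 = 45451

Σk = 45451


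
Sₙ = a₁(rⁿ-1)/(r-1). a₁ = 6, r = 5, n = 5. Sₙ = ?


Sₙ = 6×(5^5 - 1)/(5 - 1)
= 6×(3125 - 1)/4
= 6×3124/4
= 4686

S_5 = 4686


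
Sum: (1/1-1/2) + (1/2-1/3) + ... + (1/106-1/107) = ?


Telescoping: adjacent terms cancel.
= 1/1 - 1/107
= 1 - 1/107 = 106/107

Sum = 106/107


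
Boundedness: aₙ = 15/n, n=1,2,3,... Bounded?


a₁ = 15, a₂ = 15/2, a₃ = 15/3, ...
0 < aₙ ≤ 15 for all n ≥ 1
Lower bound: 0, Upper bound: 15
The sequence IS bounded

Bounded (0 < aₙ ≤ 15)


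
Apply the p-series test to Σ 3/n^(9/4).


p-series test: Σ c/n^p converges if p > 1, diverges if p ≤ 1 (constant c > 0 doesn't affect convergence).
p = 9/4
9/4 > 1 → CONVERGES

Converges (p = 9/4 > 1)


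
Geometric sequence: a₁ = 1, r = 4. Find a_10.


aₙ = a₁·r^(n-1)
= 1×4^9
= 1×262144
= 262144

a_10 = 262144


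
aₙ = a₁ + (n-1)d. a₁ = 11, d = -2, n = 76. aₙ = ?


aₙ = a₁ + (n-1)d
= 11 + (76-1)×-2
= 11 - 150
= -139

a_76 = -139


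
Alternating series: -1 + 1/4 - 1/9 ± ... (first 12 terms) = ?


S = -1 + 1/4 - 1/9 + 1/16 - 1/25 + 1/36 - 1/49 + 1/64 ± ...
= -0.8193
(Full series converges to -π²/12 ≈ -0.8225)

S_12 = -0.8193


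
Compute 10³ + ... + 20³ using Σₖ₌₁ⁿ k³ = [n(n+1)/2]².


Σₖ₌10^20 k³ = [20·21/2]² − [9·10/2]²
= 44100 − 2025 = 42075

Σk³ = 42075


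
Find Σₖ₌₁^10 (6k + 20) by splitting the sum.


Σ(6k+20) = 6·Σk + 20·n
= 6·55 + 20·10
= 330 + 200 = 530

Σ = 530


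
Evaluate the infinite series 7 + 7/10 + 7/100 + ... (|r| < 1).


S∞ = a₁/(1-r) = 7/(1 - 1/10)
= 7/(9/10)
= 70/9

S∞ = 70/9


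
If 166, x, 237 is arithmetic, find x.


AM = (166 + 237)/2 = 403/2 = 201.5

AM = 201.5


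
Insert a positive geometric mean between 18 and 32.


GM = √(18×32) = √576 = 24

GM = 24


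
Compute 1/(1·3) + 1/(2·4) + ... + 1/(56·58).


1/(k(k+2)) = (1/2)·(1/k - 1/(k+2)) (partial fractions)
Telescoping: Σ = (1/2)·(1 + 1/2 - 1/57 - 1/58) = 1211/1653

Sum = 1211/1653


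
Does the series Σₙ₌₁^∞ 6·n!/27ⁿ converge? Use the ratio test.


aₙ = 6·n!/27^n
a_{n+1}/aₙ = (n+1)!/27^(n+1) × 27^n/n!  (constant 6 cancels)
= (n+1)/27
L = lim(n→∞) (n+1)/27 = ∞
L > 1 → series DIVERGES

Diverges (ratio test: L = ∞ > 1)


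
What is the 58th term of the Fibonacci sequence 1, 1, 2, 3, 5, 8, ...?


Fibonacci sequence: 1, 1, 2, 3, 5, 8, 13, 21, 34, 55, 89, ...
F(58) = 591286729879

F(58) = 591286729879


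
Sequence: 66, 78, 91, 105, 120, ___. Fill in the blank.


Pattern: triangular numbers: n(n+1)/2
Terms: 66, 78, 91, 105, 120
Next term = 136

Next term = 136


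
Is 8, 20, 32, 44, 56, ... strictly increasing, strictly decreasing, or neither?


Differences: 12, 12, 12, 12
All differences > 0 → strictly INCREASING

Monotonically increasing


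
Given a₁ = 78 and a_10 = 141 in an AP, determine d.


d = (aₙ - a₁)/(n-1)
= (141 - 78)/(10-1)
= 63/9 = 7

d = 7


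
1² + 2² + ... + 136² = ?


n = 136
n(n+1)(2n+1)/6 = 136×137×273/6
= 5086536/6 = 847756

Σk² = 847756


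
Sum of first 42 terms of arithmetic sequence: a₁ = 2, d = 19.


aₙ = 2 + (42-1)×19 = 781
Sₙ = n(a₁+aₙ)/2 = 42×(2+781)/2
= 42×783/2 = 16443

S_42 = 16443


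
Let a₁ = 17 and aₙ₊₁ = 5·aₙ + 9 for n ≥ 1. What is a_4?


Computing step by step:
a_1 = 17
a_2 = 94
a_3 = 479
a_4 = 2404


a_4 = 2404


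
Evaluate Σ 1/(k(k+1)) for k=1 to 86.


1/(k(k+1)) = 1/k - 1/(k+1) (partial fractions)
Telescoping: Σ = 1 - 1/87 = 86/87

Sum = 86/87


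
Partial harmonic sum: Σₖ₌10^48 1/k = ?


Σₖ₌10^48 1/k = 1/10 + 1/11 + 1/12 + ... + 1/48
= 721558908683331789893/442720643463713815200
≈ 1.6298

Sum = 721558908683331789893/442720643463713815200 ≈ 1.6298


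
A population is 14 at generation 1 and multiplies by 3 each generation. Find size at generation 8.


aₙ = a₁·r^(n-1)
= 14×3^7
= 14×2187
= 30618

a_8 = 30618


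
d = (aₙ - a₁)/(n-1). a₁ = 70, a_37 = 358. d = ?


d = (aₙ - a₁)/(n-1)
= (358 - 70)/(37-1)
= 288/36 = 8

d = 8


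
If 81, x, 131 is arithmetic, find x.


AM = (81 + 131)/2 = 212/2 = 106

AM = 106


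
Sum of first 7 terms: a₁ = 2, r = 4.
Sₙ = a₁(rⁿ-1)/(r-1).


Sₙ = 2×(4^7 - 1)/(4 - 1)
= 2×(16384 - 1)/3
= 2×16383/3
= 10922

S_7 = 10922


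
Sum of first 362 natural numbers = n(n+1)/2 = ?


n(n+1)/2 = 362×363/2 = 131406/2 = 65703

Σk = 65703


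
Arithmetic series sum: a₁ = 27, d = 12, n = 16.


aₙ = 27 + (16-1)×12 = 207
Sₙ = n(a₁+aₙ)/2 = 16×(27+207)/2
= 16×234/2 = 1872

S_16 = 1872


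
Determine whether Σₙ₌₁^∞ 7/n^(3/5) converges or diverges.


p-series test: Σ c/n^p converges if p > 1, diverges if p ≤ 1 (constant c > 0 doesn't affect convergence).
p = 3/5
3/5 ≤ 1 → DIVERGES

Diverges (p = 3/5 ≤ 1)


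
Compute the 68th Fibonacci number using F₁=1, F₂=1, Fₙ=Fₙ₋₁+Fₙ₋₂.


Fibonacci sequence: 1, 1, 2, 3, 5, 8, 13, 21, 34, 55, 89, ...
F(68) = 72723460248141

F(68) = 72723460248141


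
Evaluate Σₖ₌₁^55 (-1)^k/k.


S = -1 + 1/2 - 1/3 + 1/4 - 1/5 + 1/6 - 1/7 + 1/8 ± ...
= -0.7022
(Full series converges to -ln(2) ≈ -0.6931)

S_55 = -0.7022


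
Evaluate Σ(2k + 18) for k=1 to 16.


Σ(2k+18) = 2·Σk + 18·n
= 2·136 + 18·16
= 272 + 288 = 560

Σ = 560


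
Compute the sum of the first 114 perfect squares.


n = 114
n(n+1)(2n+1)/6 = 114×115×229/6
= 3002190/6 = 500365

Σk² = 500365


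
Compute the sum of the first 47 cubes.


n(n+1)/2 = 47×48/2 = 1128
Σk³ = 1128² = 1272384

Σk³ = 1272384


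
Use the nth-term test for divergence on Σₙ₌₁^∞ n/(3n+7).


lim(n→∞) n/(3n+7) = 1/3 = 1/3  (divide numerator and denominator by n)
lim aₙ = 1/3 ≠ 0 → series DIVERGES

Diverges (lim aₙ = 1/3 ≠ 0)


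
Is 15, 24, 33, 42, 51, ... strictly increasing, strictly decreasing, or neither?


Differences: 9, 9, 9, 9
All differences > 0 → strictly INCREASING

Monotonically increasing


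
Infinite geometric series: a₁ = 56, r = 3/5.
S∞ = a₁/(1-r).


S∞ = a₁/(1-r) = 56/(1 - 3/5)
= 56/(2/5)
= 140

S∞ = 140


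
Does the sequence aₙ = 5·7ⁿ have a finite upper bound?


aₙ = 5·7ⁿ → as n→∞, aₙ→∞ (since base 7 > 1)
No finite upper bound exists
The sequence is UNBOUNDED

Unbounded (aₙ → ∞ as n → ∞)


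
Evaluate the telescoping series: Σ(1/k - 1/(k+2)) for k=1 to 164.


Telescoping with gap 2: two head and two tail terms survive.
= (1 + 1/2) - (1/165 + 1/166)
= 3/2 - 1/165 - 1/166 = 20377/13695

Sum = 20377/13695


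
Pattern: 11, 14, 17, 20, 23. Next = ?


Pattern: arithmetic (d=3)
Terms: 11, 14, 17, 20, 23
Next term = 26

Next term = 26


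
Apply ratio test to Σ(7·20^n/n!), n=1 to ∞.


aₙ = 7·20^n/n!
a_{n+1}/aₙ = 20^(n+1)/(n+1)! × n!/20^n  (constant 7 cancels)
= 20/(n+1)
L = lim(n→∞) 20/(n+1) = 0
L < 1 → series CONVERGES

Converges (ratio test: L = 0 < 1)


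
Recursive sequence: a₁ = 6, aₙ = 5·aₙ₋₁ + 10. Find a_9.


Computing step by step:
a_1 = 6
a_2 = 40
a_3 = 210
a_4 = 1060
a_5 = 5310
a_6 = 26560
a_7 = 132810
a_8 = 664060
a_9 = 3320310


a_9 = 3320310


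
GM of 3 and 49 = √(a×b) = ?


GM = √(3×49) = √147 = 12.1244

GM = 12.1244


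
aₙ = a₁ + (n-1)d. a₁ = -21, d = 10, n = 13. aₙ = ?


aₙ = a₁ + (n-1)d
= -21 + (13-1)×10
= -21 + 120
= 99

a_13 = 99


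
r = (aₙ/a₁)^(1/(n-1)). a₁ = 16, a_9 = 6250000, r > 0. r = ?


r^(n-1) = aₙ/a₁
r^8 = 6250000/16 = 390625
r = 390625^(1/8)
= ±5; taking r > 0 gives r = 5

r = 5


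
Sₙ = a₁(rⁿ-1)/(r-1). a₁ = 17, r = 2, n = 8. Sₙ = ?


Sₙ = 17×(2^8 - 1)/(2 - 1)
= 17×(256 - 1)/1
= 17×255/1
= 4335

S_8 = 4335


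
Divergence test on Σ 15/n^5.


lim(n→∞) 15/n^5 = 0
lim aₙ = 0 → nth-term test is INCONCLUSIVE
(Need other tests; this is actually a convergent p-series with p=5 > 1)

Inconclusive (lim aₙ = 0; need another test)


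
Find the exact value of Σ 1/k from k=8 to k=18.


Σₖ₌8^18 1/k = 1/8 + 1/9 + 1/10 + ... + 1/18
= 736973/816816
≈ 0.9023

Sum = 736973/816816 ≈ 0.9023


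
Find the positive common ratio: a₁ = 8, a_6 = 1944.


r^(n-1) = aₙ/a₁
r^5 = 1944/8 = 243
r = 243^(1/5)
= 3

r = 3


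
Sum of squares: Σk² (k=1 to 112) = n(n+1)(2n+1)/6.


n = 112
n(n+1)(2n+1)/6 = 112×113×225/6
= 2847600/6 = 474600

Σk² = 474600


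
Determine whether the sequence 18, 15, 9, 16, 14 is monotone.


Differences: -3, -6, 7, -2
Difference at position 3 is +7 (> 0) but position 1 is -3 (< 0) — sequence both rises and falls
→ NOT monotonic

Not monotonic


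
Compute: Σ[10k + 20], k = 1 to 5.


Σ(10k+20) = 10·Σk + 20·n
= 10·15 + 20·5
= 150 + 100 = 250

Σ = 250


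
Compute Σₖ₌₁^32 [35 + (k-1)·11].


aₙ = 35 + (32-1)×11 = 376
Sₙ = n(a₁+aₙ)/2 = 32×(35+376)/2
= 32×411/2 = 6576

S_32 = 6576


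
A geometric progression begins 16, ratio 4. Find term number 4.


aₙ = a₁·r^(n-1)
= 16×4^3
= 16×64
= 1024

a_4 = 1024


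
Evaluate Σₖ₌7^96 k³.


Σₖ₌7^96 k³ = [96·97/2]² − [6·7/2]²
= 21678336 − 441 = 21677895

Σk³ = 21677895


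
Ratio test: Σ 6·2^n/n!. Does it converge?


aₙ = 6·2^n/n!
a_{n+1}/aₙ = 2^(n+1)/(n+1)! × n!/2^n  (constant 6 cancels)
= 2/(n+1)
L = lim(n→∞) 2/(n+1) = 0
L < 1 → series CONVERGES

Converges (ratio test: L = 0 < 1)


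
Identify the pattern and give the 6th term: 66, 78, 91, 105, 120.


Pattern: triangular numbers: n(n+1)/2
Terms: 66, 78, 91, 105, 120
Next term = 136

Next term = 136


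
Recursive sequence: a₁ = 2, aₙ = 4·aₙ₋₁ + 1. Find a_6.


Computing step by step:
a_1 = 2
a_2 = 9
a_3 = 37
a_4 = 149
a_5 = 597
a_6 = 2389


a_6 = 2389


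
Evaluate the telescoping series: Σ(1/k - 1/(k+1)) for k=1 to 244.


Telescoping: adjacent terms cancel.
= 1/1 - 1/245
= 1 - 1/245 = 244/245

Sum = 244/245


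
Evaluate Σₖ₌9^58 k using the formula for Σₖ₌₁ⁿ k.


Σₖ₌9^58 k = Σₖ₌₁^58 k − Σₖ₌₁^8 k
= 58·59/2 − 8·9/2
= 1711 − 36 = 1675

Σk = 1675


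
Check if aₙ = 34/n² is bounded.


a₁ = 34, a₂ = 34/4, a₃ = 34/9, ...
0 < aₙ ≤ 34 for all n ≥ 1
The sequence IS bounded

Bounded (0 < aₙ ≤ 34)


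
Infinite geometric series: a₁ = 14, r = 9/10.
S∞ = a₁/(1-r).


S∞ = a₁/(1-r) = 14/(1 - 9/10)
= 14/(1/10)
= 140

S∞ = 140


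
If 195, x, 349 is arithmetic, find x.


AM = (195 + 349)/2 = 544/2 = 272

AM = 272


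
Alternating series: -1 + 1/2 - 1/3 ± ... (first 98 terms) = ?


S = -1 + 1/2 - 1/3 + 1/4 - 1/5 + 1/6 - 1/7 + 1/8 ± ...
= -0.6881
(Full series converges to -ln(2) ≈ -0.6931)

S_98 = -0.6881


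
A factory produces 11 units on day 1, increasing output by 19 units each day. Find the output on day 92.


aₙ = a₁ + (n-1)d
= 11 + (92-1)×19
= 11 + 1729
= 1740

a_92 = 1740


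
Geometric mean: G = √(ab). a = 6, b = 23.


GM = √(6×23) = √138 = 11.7473

GM = 11.7473


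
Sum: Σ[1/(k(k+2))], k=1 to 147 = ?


1/(k(k+2)) = (1/2)·(1/k - 1/(k+2)) (partial fractions)
Telescoping: Σ = (1/2)·(1 + 1/2 - 1/148 - 1/149) = 32781/44104

Sum = 32781/44104


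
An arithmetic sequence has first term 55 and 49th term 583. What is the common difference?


d = (aₙ - a₁)/(n-1)
= (583 - 55)/(49-1)
= 528/48 = 11

d = 11


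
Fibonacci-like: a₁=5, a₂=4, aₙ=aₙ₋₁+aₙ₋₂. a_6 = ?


Computing iteratively: 5, 4, 9, 13, 22, 35
a_6 = 35

a_6 = 35


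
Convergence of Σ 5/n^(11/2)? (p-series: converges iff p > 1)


p-series test: Σ c/n^p converges if p > 1, diverges if p ≤ 1 (constant c > 0 doesn't affect convergence).
p = 11/2
11/2 > 1 → CONVERGES

Converges (p = 11/2 > 1)


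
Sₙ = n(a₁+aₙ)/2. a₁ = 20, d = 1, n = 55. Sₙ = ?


aₙ = 20 + (55-1)×1 = 74
Sₙ = n(a₁+aₙ)/2 = 55×(20+74)/2
= 55×94/2 = 2585

S_55 = 2585


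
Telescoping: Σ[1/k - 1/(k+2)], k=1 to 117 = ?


Telescoping with gap 2: two head and two tail terms survive.
= (1 + 1/2) - (1/118 + 1/119)
= 3/2 - 1/118 - 1/119 = 10413/7021

Sum = 10413/7021


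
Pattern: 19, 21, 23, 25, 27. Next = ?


Pattern: arithmetic (d=2)
Terms: 19, 21, 23, 25, 27
Next term = 29

Next term = 29


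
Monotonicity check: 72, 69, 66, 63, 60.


Differences: -3, -3, -3, -3
All differences < 0 → strictly DECREASING

Monotonically decreasing


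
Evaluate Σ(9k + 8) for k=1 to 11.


Σ(9k+8) = 9·Σk + 8·n
= 9·66 + 8·11
= 594 + 88 = 682

Σ = 682


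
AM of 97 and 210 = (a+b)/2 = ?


AM = (97 + 210)/2 = 307/2 = 153.5

AM = 153.5


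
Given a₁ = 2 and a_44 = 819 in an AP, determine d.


d = (aₙ - a₁)/(n-1)
= (819 - 2)/(44-1)
= 817/43 = 19

d = 19


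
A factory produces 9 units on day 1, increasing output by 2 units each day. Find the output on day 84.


aₙ = a₁ + (n-1)d
= 9 + (84-1)×2
= 9 + 166
= 175

a_84 = 175


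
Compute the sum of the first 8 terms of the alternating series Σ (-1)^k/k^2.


S = -1 + 1/4 - 1/9 + 1/16 - 1/25 + 1/36 - 1/49 + 1/64
= -0.8156
(Full series converges to -π²/12 ≈ -0.8225)

S_8 = -0.8156


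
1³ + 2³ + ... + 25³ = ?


n(n+1)/2 = 25×26/2 = 325
Σk³ = 325² = 105625

Σk³ = 105625


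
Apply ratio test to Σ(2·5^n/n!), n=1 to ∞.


aₙ = 2·5^n/n!
a_{n+1}/aₙ = 5^(n+1)/(n+1)! × n!/5^n  (constant 2 cancels)
= 5/(n+1)
L = lim(n→∞) 5/(n+1) = 0
L < 1 → series CONVERGES

Converges (ratio test: L = 0 < 1)
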